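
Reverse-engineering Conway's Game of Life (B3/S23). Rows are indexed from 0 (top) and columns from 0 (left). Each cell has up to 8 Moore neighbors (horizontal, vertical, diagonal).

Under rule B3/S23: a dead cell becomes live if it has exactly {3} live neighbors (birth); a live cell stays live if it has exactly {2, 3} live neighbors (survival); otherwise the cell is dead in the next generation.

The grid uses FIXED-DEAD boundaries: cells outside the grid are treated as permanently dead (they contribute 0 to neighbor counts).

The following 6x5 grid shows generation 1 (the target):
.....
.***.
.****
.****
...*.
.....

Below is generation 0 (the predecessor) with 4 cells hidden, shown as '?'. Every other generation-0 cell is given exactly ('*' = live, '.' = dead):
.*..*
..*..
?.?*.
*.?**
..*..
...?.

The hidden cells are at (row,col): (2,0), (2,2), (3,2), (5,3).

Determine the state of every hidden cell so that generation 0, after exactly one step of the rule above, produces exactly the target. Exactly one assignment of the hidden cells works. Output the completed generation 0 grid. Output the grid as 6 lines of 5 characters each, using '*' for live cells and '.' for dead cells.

Answer: .*..*
..*..
*..*.
*..**
..*..
.....

Derivation:
Hidden generation-0 cells (in order): (2,0), (2,2), (3,2), (5,3).
A hidden cell only influences target cells in its own 3x3 neighborhood. Try each of the 2^4 = 16 assignments, step the completed generation 0 forward once under B3/S23, and compare with the target:
  (2,0)=. (2,2)=. (3,2)=. (5,3)=. -> step gives (1,1)='.' but target has '*' -> reject
  (2,0)=. (2,2)=. (3,2)=. (5,3)=* -> step gives (1,1)='.' but target has '*' -> reject
  (2,0)=. (2,2)=. (3,2)=* (5,3)=. -> step gives (1,1)='.' but target has '*' -> reject
  (2,0)=. (2,2)=. (3,2)=* (5,3)=* -> step gives (1,1)='.' but target has '*' -> reject
  (2,0)=. (2,2)=* (3,2)=. (5,3)=. -> step gives (1,3)='.' but target has '*' -> reject
  (2,0)=. (2,2)=* (3,2)=. (5,3)=* -> step gives (1,3)='.' but target has '*' -> reject
  (2,0)=. (2,2)=* (3,2)=* (5,3)=. -> step gives (1,3)='.' but target has '*' -> reject
  (2,0)=. (2,2)=* (3,2)=* (5,3)=* -> step gives (1,3)='.' but target has '*' -> reject
  (2,0)=* (2,2)=. (3,2)=. (5,3)=. -> step reproduces the target at every cell -> ACCEPT
  (2,0)=* (2,2)=. (3,2)=. (5,3)=* -> step gives (4,2)='*' but target has '.' -> reject
  (2,0)=* (2,2)=. (3,2)=* (5,3)=. -> step gives (2,1)='.' but target has '*' -> reject
  (2,0)=* (2,2)=. (3,2)=* (5,3)=* -> step gives (2,1)='.' but target has '*' -> reject
  (2,0)=* (2,2)=* (3,2)=. (5,3)=. -> step gives (1,1)='.' but target has '*' -> reject
  (2,0)=* (2,2)=* (3,2)=. (5,3)=* -> step gives (1,1)='.' but target has '*' -> reject
  (2,0)=* (2,2)=* (3,2)=* (5,3)=. -> step gives (1,1)='.' but target has '*' -> reject
  (2,0)=* (2,2)=* (3,2)=* (5,3)=* -> step gives (1,1)='.' but target has '*' -> reject
Unique solution: (2,0)=live, (2,2)=dead, (3,2)=dead, (5,3)=dead.
Check: live-neighbor counts of every cell in the completed generation 0:
11220
23232
13333
13332
12132
01110
Applying B3/S23 to generation 0 with these counts gives:
.....
.***.
.****
.****
...*.
.....
which matches the target exactly.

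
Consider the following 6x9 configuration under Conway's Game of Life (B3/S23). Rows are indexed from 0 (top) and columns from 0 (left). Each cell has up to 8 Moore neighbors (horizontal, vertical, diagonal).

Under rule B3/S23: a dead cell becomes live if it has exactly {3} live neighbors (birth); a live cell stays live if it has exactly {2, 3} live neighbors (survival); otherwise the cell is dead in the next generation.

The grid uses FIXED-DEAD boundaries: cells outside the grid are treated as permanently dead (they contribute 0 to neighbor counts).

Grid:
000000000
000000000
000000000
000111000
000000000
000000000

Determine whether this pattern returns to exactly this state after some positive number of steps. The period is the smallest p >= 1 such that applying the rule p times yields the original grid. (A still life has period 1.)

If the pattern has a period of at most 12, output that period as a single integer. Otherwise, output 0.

Answer: 2

Derivation:
Simulating and comparing each generation to the original:
Gen 0 (original, given above): 3 live cells
Gen 1: 3 live cells, differs from original
Gen 2: 3 live cells, MATCHES original -> period = 2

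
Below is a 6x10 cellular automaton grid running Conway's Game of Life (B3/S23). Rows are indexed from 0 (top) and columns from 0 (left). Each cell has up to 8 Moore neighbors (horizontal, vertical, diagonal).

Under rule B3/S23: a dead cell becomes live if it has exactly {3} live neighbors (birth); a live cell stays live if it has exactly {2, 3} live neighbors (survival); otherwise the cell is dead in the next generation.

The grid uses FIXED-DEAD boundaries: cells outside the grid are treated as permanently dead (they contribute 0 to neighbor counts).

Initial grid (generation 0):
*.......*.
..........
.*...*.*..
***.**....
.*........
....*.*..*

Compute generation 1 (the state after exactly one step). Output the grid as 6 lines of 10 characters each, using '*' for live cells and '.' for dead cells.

Simulating step by step:
Generation 0 (given above): 14 live cells
Generation 1: 16 live cells
(generation 1 grid is the final answer)

Answer: ..........
..........
***.***...
*.*.***...
*****.....
..........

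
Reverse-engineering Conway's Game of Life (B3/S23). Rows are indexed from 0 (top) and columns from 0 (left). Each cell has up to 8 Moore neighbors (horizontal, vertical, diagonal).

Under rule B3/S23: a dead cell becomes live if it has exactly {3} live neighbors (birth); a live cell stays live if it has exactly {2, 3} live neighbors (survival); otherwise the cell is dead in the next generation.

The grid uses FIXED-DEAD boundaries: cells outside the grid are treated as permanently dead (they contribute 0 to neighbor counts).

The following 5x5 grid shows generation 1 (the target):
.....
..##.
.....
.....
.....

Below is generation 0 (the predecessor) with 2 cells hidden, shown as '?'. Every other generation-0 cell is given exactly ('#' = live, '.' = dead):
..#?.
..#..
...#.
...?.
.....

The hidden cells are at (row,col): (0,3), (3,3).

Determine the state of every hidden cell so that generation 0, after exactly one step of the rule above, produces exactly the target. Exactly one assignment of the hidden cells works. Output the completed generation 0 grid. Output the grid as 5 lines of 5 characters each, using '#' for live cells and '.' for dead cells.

Hidden generation-0 cells (in order): (0,3), (3,3).
A hidden cell only influences target cells in its own 3x3 neighborhood. Try each of the 2^2 = 4 assignments, step the completed generation 0 forward once under B3/S23, and compare with the target:
  (0,3)=. (3,3)=. -> step reproduces the target at every cell -> ACCEPT
  (0,3)=. (3,3)=# -> step gives (2,2)='#' but target has '.' -> reject
  (0,3)=# (3,3)=. -> step gives (0,2)='#' but target has '.' -> reject
  (0,3)=# (3,3)=# -> step gives (0,2)='#' but target has '.' -> reject
Unique solution: (0,3)=dead, (3,3)=dead.
Check: live-neighbor counts of every cell in the completed generation 0:
02120
02231
01211
00111
00000
Applying B3/S23 to generation 0 with these counts gives:
.....
..##.
.....
.....
.....
which matches the target exactly.

Answer: ..#..
..#..
...#.
.....
.....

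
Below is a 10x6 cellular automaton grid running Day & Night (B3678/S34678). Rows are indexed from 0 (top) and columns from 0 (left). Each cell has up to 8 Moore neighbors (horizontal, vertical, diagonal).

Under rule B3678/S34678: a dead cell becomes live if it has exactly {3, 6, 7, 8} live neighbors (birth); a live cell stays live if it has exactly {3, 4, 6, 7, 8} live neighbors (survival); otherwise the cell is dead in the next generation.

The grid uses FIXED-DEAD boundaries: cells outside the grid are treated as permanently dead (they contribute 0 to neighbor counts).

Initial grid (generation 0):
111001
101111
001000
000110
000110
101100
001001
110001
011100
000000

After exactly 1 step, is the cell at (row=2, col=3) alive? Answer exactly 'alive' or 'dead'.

Answer: alive

Derivation:
Simulating step by step:
Generation 0 (given above): 25 live cells
Generation 1: 28 live cells
011000
011110
011101
001110
000010
011100
101110
010110
111000
001000

Cell (2,3) at generation 1: 1 -> alive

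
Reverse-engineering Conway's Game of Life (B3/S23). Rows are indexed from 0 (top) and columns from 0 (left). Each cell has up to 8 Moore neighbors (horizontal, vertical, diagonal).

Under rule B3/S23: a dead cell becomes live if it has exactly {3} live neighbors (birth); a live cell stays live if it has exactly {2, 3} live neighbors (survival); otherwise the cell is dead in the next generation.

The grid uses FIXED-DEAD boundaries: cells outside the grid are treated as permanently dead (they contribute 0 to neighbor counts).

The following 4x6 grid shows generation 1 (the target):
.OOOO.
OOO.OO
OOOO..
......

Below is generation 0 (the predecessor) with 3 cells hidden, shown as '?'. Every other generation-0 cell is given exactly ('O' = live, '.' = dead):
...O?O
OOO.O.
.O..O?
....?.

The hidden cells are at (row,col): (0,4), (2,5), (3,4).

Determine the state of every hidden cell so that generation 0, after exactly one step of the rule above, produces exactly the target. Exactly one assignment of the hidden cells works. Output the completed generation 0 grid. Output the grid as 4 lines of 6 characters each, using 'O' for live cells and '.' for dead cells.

Answer: ...O.O
OOO.O.
.O..O.
......

Derivation:
Hidden generation-0 cells (in order): (0,4), (2,5), (3,4).
A hidden cell only influences target cells in its own 3x3 neighborhood. Try each of the 2^3 = 8 assignments, step the completed generation 0 forward once under B3/S23, and compare with the target:
  (0,4)=. (2,5)=. (3,4)=. -> step reproduces the target at every cell -> ACCEPT
  (0,4)=. (2,5)=. (3,4)=O -> step gives (2,3)='.' but target has 'O' -> reject
  (0,4)=. (2,5)=O (3,4)=. -> step gives (1,4)='.' but target has 'O' -> reject
  (0,4)=. (2,5)=O (3,4)=O -> step gives (1,4)='.' but target has 'O' -> reject
  (0,4)=O (2,5)=. (3,4)=. -> step gives (0,5)='O' but target has '.' -> reject
  (0,4)=O (2,5)=. (3,4)=O -> step gives (0,5)='O' but target has '.' -> reject
  (0,4)=O (2,5)=O (3,4)=. -> step gives (0,5)='O' but target has '.' -> reject
  (0,4)=O (2,5)=O (3,4)=O -> step gives (0,5)='O' but target has '.' -> reject
Unique solution: (0,4)=dead, (2,5)=dead, (3,4)=dead.
Check: live-neighbor counts of every cell in the completed generation 0:
233231
233433
333312
111111
Applying B3/S23 to generation 0 with these counts gives:
.OOOO.
OOO.OO
OOOO..
......
which matches the target exactly.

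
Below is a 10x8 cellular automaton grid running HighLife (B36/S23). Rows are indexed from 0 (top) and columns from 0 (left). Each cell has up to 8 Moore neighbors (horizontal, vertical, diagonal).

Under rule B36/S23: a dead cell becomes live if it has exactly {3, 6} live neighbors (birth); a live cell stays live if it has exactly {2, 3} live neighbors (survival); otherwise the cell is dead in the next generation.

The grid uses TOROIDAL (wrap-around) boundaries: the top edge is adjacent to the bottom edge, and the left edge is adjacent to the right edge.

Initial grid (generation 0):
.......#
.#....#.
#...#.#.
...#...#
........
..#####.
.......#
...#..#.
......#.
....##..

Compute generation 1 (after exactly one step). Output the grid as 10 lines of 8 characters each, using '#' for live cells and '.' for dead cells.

Answer: .....##.
#....##.
#....##.
.......#
..#..##.
...####.
..#....#
......##
....#.#.
.....##.

Derivation:
Simulating step by step:
Generation 0 (given above): 19 live cells
Generation 1: 24 live cells
(generation 1 grid is the final answer)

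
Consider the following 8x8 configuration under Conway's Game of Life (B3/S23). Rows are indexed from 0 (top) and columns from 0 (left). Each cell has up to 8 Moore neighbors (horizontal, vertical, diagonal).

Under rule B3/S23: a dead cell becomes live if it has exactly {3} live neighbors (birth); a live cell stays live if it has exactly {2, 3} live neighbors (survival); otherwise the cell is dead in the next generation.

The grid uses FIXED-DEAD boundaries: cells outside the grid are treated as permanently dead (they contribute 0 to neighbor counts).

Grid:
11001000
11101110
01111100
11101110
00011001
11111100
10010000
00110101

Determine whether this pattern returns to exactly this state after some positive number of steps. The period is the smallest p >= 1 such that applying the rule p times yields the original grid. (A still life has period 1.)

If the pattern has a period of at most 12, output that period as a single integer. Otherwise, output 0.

Simulating and comparing each generation to the original:
Gen 0 (original, given above): 35 live cells
Gen 1: 16 live cells, differs from original
Gen 2: 16 live cells, differs from original
Gen 3: 12 live cells, differs from original
Gen 4: 12 live cells, differs from original
Gen 5: 10 live cells, differs from original
Gen 6: 9 live cells, differs from original
Gen 7: 12 live cells, differs from original
Gen 8: 11 live cells, differs from original
Gen 9: 12 live cells, differs from original
Gen 10: 7 live cells, differs from original
Gen 11: 6 live cells, differs from original
Gen 12: 6 live cells, differs from original
No period found within 12 steps.

Answer: 0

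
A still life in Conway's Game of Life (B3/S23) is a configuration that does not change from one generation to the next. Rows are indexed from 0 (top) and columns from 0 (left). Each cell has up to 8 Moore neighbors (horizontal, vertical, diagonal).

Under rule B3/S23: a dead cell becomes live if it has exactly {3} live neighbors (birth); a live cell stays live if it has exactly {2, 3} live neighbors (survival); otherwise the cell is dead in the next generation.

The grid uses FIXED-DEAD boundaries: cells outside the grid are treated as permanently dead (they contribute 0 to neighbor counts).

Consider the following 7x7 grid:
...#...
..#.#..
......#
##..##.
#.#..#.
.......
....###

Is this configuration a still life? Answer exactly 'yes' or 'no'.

Compute generation 1 and compare to generation 0 (given above):
Generation 1:
...#...
...#...
.#.##..
##..###
#...##.
....#.#
.....#.
Cell (1,2) differs: gen0=1 vs gen1=0 -> NOT a still life.

Answer: no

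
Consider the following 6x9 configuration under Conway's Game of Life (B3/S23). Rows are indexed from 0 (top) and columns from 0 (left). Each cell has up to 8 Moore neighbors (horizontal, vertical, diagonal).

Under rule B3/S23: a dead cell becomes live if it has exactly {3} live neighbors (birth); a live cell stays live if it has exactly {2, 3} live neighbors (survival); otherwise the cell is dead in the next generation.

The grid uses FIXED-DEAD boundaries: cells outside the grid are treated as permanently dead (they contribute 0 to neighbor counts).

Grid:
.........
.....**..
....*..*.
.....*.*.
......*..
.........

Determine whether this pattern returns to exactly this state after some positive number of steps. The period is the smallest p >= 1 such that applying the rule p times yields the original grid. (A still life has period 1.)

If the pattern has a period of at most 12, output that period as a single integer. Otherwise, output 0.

Simulating and comparing each generation to the original:
Gen 0 (original, given above): 7 live cells
Gen 1: 7 live cells, MATCHES original -> period = 1

Answer: 1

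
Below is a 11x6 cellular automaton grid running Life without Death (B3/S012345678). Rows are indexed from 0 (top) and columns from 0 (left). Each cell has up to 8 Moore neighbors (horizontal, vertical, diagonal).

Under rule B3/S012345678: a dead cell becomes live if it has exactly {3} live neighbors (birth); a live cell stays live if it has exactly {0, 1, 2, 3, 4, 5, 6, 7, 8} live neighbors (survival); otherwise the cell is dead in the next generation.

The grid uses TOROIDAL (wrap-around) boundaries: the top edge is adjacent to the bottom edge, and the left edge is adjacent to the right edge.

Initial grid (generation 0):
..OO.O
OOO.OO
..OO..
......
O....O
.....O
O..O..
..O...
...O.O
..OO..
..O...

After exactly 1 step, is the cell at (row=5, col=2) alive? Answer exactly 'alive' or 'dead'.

Answer: dead

Derivation:
Simulating step by step:
Generation 0 (given above): 21 live cells
Generation 1: 31 live cells
..OO.O
OOO.OO
O.OOOO
......
O....O
....OO
O..O..
..OOO.
...OOO
..OOO.
.OO.O.

Cell (5,2) at generation 1: 0 -> dead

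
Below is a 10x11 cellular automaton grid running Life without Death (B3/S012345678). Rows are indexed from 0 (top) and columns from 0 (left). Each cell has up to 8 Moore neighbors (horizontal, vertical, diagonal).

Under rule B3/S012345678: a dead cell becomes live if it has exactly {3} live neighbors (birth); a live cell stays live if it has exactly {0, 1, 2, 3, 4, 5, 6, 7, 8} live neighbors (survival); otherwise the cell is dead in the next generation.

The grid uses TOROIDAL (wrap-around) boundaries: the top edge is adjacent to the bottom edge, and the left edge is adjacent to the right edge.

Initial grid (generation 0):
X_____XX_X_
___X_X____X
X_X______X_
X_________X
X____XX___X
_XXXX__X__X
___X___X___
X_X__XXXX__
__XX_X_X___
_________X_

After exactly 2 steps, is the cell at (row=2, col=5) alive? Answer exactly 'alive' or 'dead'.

Answer: dead

Derivation:
Simulating step by step:
Generation 0 (given above): 35 live cells
Generation 1: 55 live cells
X_____XXXX_
XX_X_XX_XXX
XXX______X_
X________XX
X_XXXXX__XX
_XXXXX_X__X
X__X_X_X___
XXX__XXXX__
_XXXXX_X___
_______X_XX
Generation 2: 72 live cells
XX___XXXXX_
XX_X_XX_XXX
XXX______X_
X___XX__XXX
X_XXXXX_XXX
_XXXXX_XXXX
X__X_X_X__X
XXX__XXXX__
_XXXXX_X_XX
XXXXXX_X_XX

Cell (2,5) at generation 2: 0 -> dead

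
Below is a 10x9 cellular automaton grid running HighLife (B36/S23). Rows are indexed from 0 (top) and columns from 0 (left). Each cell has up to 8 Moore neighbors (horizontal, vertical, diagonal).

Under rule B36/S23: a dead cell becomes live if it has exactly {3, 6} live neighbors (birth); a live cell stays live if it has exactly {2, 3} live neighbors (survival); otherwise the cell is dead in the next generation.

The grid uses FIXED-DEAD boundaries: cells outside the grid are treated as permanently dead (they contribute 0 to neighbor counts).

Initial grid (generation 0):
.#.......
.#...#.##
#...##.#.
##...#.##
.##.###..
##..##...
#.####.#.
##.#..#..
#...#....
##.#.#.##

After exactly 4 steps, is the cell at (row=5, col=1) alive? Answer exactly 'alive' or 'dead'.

Answer: dead

Derivation:
Simulating step by step:
Generation 0 (given above): 41 live cells
Generation 1: 32 live cells
.........
##..##.##
#...###..
#.##..###
..##...#.
#..#.....
.#.......
#.....#..
...#####.
##..#....
Generation 2: 29 live cells
.........
##..#..#.
#.#....#.
..#.....#
....#.###
.#.#.....
##.......
....#.##.
##.##.##.
...##.#..
Generation 3: 34 live cells
.........
##.......
#.##...##
.#.#..#.#
..##...##
###....#.
###......
..###.##.
..#..#...
..###.##.
Generation 4: 31 live cells
.........
###......
#..#...##
.##.#.##.
#..#..#.#
#......##
#.....##.
....###..
.#.......
..#####..

Cell (5,1) at generation 4: 0 -> dead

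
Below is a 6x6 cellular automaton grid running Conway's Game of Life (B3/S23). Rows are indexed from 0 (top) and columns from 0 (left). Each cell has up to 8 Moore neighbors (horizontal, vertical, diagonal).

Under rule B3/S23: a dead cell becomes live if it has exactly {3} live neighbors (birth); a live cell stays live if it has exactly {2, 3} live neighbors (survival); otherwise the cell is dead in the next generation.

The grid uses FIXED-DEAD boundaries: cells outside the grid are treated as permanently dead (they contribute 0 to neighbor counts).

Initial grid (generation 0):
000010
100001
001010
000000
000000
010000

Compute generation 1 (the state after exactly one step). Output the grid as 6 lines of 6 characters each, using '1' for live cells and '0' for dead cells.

Simulating step by step:
Generation 0 (given above): 6 live cells
Generation 1: 3 live cells
(generation 1 grid is the final answer)

Answer: 000000
000111
000000
000000
000000
000000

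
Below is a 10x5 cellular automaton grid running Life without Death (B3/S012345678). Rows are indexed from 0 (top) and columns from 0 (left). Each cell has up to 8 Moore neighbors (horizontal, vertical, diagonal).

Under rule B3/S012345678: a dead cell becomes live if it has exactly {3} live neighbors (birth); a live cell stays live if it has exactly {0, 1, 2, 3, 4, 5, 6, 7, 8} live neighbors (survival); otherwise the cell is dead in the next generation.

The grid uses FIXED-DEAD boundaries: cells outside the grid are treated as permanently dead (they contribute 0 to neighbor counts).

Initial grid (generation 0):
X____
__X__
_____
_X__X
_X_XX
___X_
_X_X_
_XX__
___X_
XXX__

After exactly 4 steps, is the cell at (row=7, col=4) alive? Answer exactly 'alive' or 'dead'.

Answer: alive

Derivation:
Simulating step by step:
Generation 0 (given above): 16 live cells
Generation 1: 20 live cells
X____
__X__
_____
_XXXX
_X_XX
___X_
_X_X_
_XXX_
X__X_
XXX__
Generation 2: 24 live cells
X____
__X__
_X___
_XXXX
_X_XX
___X_
_X_XX
XXXXX
X__X_
XXX__
Generation 3: 28 live cells
X____
_XX__
_X___
XXXXX
_X_XX
___X_
XX_XX
XXXXX
X__XX
XXX__
Generation 4: 34 live cells
XX___
XXX__
_X___
XXXXX
XX_XX
XX_X_
XX_XX
XXXXX
X__XX
XXXX_

Cell (7,4) at generation 4: 1 -> alive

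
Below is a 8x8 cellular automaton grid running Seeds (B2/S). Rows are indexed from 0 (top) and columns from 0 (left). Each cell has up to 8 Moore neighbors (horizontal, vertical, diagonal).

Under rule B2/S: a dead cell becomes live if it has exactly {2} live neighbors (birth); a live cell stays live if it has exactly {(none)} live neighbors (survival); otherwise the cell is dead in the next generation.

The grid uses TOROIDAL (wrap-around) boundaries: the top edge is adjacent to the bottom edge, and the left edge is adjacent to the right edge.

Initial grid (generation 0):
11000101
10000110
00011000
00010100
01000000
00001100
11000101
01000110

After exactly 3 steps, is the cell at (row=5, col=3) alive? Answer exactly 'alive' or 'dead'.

Simulating step by step:
Generation 0 (given above): 21 live cells
Generation 1: 11 live cells
00100000
00110000
00100001
00000000
00110010
00100001
00100000
00000000
Generation 2: 13 live cells
01000000
00000000
01000000
01000011
01000001
00000010
01010000
01110000
Generation 3: 15 live cells
10010000
11100000
00100011
00000000
00100100
01000001
10001000
00001000

Cell (5,3) at generation 3: 0 -> dead

Answer: dead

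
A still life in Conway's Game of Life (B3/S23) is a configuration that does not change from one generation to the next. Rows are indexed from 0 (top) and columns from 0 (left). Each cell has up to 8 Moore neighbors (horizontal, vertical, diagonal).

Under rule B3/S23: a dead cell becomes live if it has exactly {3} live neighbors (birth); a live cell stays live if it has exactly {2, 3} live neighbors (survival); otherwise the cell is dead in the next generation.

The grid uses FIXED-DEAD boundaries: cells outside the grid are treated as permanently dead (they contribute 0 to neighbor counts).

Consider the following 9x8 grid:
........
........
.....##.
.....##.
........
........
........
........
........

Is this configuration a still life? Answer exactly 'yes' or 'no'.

Compute generation 1 and compare to generation 0 (given above):
Generation 1:
........
........
.....##.
.....##.
........
........
........
........
........
The grids are IDENTICAL -> still life.

Answer: yes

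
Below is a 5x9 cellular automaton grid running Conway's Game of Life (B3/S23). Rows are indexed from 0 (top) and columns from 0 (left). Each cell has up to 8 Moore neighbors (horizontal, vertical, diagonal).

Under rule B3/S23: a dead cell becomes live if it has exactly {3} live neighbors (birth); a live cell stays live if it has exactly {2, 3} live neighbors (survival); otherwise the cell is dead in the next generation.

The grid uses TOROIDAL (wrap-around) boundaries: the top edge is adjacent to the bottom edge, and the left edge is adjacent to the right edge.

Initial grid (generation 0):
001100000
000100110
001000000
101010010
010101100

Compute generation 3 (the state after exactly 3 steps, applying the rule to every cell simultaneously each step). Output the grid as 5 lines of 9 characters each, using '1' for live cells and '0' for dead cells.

Answer: 001000000
010010110
110000011
000011111
000000000

Derivation:
Simulating step by step:
Generation 0 (given above): 14 live cells
Generation 1: 16 live cells
000101010
000100000
011000111
001011100
010001100
Generation 2: 17 live cells
001001000
000110001
011010110
101110000
001100010
Generation 3: 14 live cells
(generation 3 grid is the final answer)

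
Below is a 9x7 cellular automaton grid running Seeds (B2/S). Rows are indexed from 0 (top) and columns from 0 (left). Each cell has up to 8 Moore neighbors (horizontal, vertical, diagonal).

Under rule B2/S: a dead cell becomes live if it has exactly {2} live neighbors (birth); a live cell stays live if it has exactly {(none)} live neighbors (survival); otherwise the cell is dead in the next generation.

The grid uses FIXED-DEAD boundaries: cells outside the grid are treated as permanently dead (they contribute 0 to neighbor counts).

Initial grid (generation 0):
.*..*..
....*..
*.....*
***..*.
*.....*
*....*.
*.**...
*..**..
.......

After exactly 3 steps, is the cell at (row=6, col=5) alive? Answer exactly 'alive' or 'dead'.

Simulating step by step:
Generation 0 (given above): 19 live cells
Generation 1: 17 live cells
...*.*.
**.*...
..***..
.......
..*.*..
..***.*
.....*.
.......
...**..
Generation 2: 12 live cells
**.....
.....*.
*......
.*...*.
.*.....
.*.....
..*...*
...*.*.
.......
Generation 3: 14 live cells
.......
.......
.*..***
..*....
.......
*......
.*.***.
..*.*.*
....*..

Cell (6,5) at generation 3: 1 -> alive

Answer: alive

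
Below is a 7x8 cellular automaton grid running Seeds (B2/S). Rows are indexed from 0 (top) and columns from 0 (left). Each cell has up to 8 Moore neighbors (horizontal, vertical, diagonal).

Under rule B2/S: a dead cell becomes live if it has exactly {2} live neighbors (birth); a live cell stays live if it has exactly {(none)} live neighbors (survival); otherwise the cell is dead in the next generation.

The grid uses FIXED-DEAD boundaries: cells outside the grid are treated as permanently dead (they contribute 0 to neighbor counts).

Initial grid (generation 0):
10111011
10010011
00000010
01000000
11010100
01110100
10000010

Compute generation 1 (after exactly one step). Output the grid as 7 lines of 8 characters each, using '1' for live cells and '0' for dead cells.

Answer: 00000000
00000000
11100100
00001110
00000010
00000000
00011100

Derivation:
Simulating step by step:
Generation 0 (given above): 22 live cells
Generation 1: 11 live cells
(generation 1 grid is the final answer)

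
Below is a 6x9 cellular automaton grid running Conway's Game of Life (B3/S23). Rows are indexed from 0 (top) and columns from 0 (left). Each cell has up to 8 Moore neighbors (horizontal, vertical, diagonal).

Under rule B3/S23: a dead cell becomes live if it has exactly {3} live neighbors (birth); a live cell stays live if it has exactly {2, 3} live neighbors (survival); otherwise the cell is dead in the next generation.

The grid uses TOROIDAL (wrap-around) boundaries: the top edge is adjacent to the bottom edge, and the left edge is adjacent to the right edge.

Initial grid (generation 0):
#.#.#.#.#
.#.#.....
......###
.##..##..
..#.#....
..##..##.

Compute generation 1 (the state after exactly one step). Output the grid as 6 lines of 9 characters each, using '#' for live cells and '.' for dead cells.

Answer: #...###.#
.###.##..
##...###.
.###.##..
....#..#.
..#.#.###

Derivation:
Simulating step by step:
Generation 0 (given above): 20 live cells
Generation 1: 27 live cells
(generation 1 grid is the final answer)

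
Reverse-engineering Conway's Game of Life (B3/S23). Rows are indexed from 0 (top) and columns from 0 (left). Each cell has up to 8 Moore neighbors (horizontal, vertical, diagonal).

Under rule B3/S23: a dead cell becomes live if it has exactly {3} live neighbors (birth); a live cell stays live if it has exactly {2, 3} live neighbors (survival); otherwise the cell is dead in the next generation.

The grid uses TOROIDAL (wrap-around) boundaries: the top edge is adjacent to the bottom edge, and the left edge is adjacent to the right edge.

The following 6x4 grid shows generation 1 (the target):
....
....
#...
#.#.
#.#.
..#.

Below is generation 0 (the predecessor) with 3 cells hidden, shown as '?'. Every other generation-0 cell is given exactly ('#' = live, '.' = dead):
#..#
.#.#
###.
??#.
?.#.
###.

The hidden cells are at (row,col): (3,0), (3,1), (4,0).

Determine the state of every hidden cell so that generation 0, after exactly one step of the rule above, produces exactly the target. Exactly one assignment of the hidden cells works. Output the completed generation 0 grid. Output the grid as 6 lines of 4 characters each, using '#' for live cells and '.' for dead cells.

Hidden generation-0 cells (in order): (3,0), (3,1), (4,0).
A hidden cell only influences target cells in its own 3x3 neighborhood. Try each of the 2^3 = 8 assignments, step the completed generation 0 forward once under B3/S23, and compare with the target:
  (3,0)=. (3,1)=. (4,0)=. -> step gives (3,0)='.' but target has '#' -> reject
  (3,0)=. (3,1)=. (4,0)=# -> step reproduces the target at every cell -> ACCEPT
  (3,0)=. (3,1)=# (4,0)=. -> step gives (2,0)='.' but target has '#' -> reject
  (3,0)=. (3,1)=# (4,0)=# -> step gives (2,0)='.' but target has '#' -> reject
  (3,0)=# (3,1)=. (4,0)=. -> step gives (2,0)='.' but target has '#' -> reject
  (3,0)=# (3,1)=. (4,0)=# -> step gives (2,0)='.' but target has '#' -> reject
  (3,0)=# (3,1)=# (4,0)=. -> step gives (2,0)='.' but target has '#' -> reject
  (3,0)=# (3,1)=# (4,0)=# -> step gives (2,0)='.' but target has '#' -> reject
Unique solution: (3,0)=dead, (3,1)=dead, (4,0)=live.
Check: live-neighbor counts of every cell in the completed generation 0:
5554
6454
3444
3635
2635
4536
Applying B3/S23 to generation 0 with these counts gives:
....
....
#...
#.#.
#.#.
..#.
which matches the target exactly.

Answer: #..#
.#.#
###.
..#.
#.#.
###.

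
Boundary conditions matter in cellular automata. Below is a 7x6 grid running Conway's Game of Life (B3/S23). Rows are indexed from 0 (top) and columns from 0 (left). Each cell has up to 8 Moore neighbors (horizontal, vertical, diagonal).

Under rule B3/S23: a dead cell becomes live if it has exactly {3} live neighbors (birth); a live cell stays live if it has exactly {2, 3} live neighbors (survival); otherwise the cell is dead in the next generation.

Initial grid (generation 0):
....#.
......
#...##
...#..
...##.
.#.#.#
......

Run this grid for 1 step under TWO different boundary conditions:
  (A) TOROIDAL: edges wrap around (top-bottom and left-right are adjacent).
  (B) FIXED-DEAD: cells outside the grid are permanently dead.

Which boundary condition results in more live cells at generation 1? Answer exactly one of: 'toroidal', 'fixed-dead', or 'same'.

Answer: same

Derivation:
Under TOROIDAL boundary, generation 1:
......
....#.
....##
...#..
...#..
..##..
....#.
Population = 8

Under FIXED-DEAD boundary, generation 1:
......
....##
....#.
...#.#
...#..
..##..
......
Population = 8

Comparison: toroidal=8, fixed-dead=8 -> same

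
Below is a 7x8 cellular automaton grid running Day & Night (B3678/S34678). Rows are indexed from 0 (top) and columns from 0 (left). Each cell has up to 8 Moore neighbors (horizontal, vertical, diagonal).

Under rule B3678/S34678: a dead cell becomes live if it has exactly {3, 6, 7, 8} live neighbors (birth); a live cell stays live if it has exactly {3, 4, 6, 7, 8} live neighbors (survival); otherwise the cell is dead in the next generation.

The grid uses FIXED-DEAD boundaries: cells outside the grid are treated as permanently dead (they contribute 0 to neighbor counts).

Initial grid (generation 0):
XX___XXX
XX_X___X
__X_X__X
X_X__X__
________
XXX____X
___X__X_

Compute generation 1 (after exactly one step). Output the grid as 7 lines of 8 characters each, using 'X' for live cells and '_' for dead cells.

Answer: XXX___X_
XX__XX_X
X_X___X_
_X_X____
X_X_____
________
_XX_____

Derivation:
Simulating step by step:
Generation 0 (given above): 21 live cells
Generation 1: 18 live cells
(generation 1 grid is the final answer)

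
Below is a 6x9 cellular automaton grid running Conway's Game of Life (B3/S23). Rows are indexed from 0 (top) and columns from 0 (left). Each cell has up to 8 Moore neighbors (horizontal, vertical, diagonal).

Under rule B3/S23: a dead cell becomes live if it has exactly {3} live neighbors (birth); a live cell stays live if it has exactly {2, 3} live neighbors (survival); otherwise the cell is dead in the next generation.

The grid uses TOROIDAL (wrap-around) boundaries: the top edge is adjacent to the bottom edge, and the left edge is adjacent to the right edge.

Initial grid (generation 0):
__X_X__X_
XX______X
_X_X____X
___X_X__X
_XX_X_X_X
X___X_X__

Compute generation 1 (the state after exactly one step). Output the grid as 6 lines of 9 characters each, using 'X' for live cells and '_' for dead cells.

Simulating step by step:
Generation 0 (given above): 20 live cells
Generation 1: 25 live cells
(generation 1 grid is the final answer)

Answer: ___X_X_X_
_X_X___XX
_X__X__XX
_X_X_X__X
_XX_X_X_X
X_X_X_X_X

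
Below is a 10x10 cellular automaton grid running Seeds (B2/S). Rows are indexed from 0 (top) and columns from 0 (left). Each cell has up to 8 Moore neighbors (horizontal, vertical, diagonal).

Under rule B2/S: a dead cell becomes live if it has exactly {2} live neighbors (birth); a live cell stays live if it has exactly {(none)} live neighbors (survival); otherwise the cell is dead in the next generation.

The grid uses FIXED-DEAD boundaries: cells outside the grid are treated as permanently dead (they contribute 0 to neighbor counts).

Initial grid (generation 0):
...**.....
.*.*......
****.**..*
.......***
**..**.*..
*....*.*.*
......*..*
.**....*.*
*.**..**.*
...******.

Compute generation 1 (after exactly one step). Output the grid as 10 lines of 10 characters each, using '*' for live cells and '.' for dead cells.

Simulating step by step:
Generation 0 (given above): 41 live cells
Generation 1: 8 live cells
(generation 1 grid is the final answer)

Answer: ..........
......*...
..........
..........
..........
..........
*.*..*....
*....*....
..........
.*.......*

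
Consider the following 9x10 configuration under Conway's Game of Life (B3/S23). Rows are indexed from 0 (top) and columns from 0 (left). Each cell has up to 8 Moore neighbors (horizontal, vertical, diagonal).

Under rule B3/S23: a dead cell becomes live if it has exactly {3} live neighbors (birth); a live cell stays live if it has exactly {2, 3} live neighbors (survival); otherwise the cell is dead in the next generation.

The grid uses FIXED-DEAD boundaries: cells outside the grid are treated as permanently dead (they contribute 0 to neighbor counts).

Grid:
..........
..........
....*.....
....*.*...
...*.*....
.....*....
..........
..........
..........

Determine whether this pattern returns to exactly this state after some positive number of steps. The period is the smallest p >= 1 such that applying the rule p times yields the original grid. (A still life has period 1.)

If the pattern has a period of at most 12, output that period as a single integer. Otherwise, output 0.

Answer: 2

Derivation:
Simulating and comparing each generation to the original:
Gen 0 (original, given above): 6 live cells
Gen 1: 6 live cells, differs from original
Gen 2: 6 live cells, MATCHES original -> period = 2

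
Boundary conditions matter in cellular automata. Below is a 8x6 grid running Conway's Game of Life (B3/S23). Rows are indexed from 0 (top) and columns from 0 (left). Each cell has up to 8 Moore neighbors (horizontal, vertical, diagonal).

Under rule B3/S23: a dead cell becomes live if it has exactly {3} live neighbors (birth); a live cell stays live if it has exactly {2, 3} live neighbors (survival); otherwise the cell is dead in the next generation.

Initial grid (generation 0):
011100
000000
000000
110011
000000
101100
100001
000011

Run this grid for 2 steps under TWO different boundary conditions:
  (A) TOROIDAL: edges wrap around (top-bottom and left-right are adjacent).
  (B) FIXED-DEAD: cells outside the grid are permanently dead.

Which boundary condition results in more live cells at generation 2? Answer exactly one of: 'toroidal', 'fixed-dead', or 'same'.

Answer: toroidal

Derivation:
Under TOROIDAL boundary, generation 2:
000001
011011
110001
110100
001110
000001
000100
000001
Population = 17

Under FIXED-DEAD boundary, generation 2:
000000
000000
000000
000100
011100
110000
001001
000011
Population = 10

Comparison: toroidal=17, fixed-dead=10 -> toroidal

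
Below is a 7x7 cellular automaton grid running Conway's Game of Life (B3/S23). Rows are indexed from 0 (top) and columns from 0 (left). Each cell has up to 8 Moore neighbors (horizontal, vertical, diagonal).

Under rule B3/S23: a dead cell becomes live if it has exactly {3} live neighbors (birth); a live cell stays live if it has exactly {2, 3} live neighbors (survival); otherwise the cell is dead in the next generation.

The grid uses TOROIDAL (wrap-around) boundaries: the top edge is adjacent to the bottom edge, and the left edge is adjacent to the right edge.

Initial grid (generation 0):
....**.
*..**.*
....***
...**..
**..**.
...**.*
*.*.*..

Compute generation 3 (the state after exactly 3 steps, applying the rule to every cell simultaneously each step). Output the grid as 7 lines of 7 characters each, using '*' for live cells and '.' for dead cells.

Simulating step by step:
Generation 0 (given above): 21 live cells
Generation 1: 14 live cells
**.....
*..*...
*.....*
*..*...
*.*...*
..*...*
......*
Generation 2: 15 live cells
**....*
.......
**....*
.......
*.**..*
.*...**
.*....*
Generation 3: 13 live cells
(generation 3 grid is the final answer)

Answer: .*....*
.......
*......
..*....
***..**
.*...*.
.**....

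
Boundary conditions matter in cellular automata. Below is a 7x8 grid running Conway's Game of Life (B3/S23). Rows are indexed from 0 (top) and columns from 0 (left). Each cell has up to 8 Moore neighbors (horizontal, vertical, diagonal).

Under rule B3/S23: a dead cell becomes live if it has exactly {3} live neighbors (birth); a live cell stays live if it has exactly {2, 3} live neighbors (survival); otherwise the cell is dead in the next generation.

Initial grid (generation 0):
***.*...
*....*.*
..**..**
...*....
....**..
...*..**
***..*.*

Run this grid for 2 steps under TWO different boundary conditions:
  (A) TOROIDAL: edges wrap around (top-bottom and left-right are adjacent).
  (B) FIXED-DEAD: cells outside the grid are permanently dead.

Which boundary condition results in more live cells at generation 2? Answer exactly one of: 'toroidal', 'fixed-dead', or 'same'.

Answer: fixed-dead

Derivation:
Under TOROIDAL boundary, generation 2:
......*.
.*.....*
.**....*
.*......
.*.....*
..*.....
.*...**.
Population = 13

Under FIXED-DEAD boundary, generation 2:
**......
*.*.**.*
.**....*
........
.*.....*
.*...*.*
.*.*....
Population = 17

Comparison: toroidal=13, fixed-dead=17 -> fixed-dead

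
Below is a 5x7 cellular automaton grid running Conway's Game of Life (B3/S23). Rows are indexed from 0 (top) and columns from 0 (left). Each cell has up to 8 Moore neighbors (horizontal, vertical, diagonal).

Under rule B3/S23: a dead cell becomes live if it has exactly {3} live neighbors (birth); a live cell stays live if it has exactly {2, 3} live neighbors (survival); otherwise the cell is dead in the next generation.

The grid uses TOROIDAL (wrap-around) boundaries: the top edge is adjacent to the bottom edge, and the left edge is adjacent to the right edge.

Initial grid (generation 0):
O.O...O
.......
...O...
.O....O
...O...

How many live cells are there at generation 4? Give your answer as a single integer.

Simulating step by step:
Generation 0 (given above): 7 live cells
Generation 1: 4 live cells
.......
.......
.......
..O....
.OO...O
Generation 2: 4 live cells
.......
.......
.......
.OO....
.OO....
Generation 3: 4 live cells
.......
.......
.......
.OO....
.OO....
Generation 4: 4 live cells
.......
.......
.......
.OO....
.OO....
Population at generation 4: 4

Answer: 4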